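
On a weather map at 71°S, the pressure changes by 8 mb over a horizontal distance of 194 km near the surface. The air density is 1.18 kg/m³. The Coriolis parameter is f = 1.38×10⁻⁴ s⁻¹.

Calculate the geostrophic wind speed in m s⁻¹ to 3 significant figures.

25.3 m s⁻¹

Pressure gradient: |∂P/∂n| = 800 Pa / 194000 m = 4.12×10⁻³ Pa/m
Geostrophic balance (pressure-gradient force = Coriolis force):
V_g = (1/(fρ)) |∂P/∂n| = 4.12×10⁻³ / (1.38×10⁻⁴ × 1.18) = 25.3 m/s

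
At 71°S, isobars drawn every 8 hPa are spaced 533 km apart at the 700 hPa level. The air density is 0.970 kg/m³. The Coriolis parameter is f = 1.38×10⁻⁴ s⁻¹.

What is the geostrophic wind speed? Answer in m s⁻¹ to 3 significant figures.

Pressure gradient: |∂P/∂n| = 800 Pa / 533000 m = 1.50×10⁻³ Pa/m
Geostrophic balance (pressure-gradient force = Coriolis force):
V_g = (1/(fρ)) |∂P/∂n| = 1.50×10⁻³ / (1.38×10⁻⁴ × 0.970) = 11.2 m/s

11.2 m s⁻¹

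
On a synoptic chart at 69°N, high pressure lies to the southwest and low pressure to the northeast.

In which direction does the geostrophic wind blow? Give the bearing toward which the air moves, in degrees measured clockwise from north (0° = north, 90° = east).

135°

The pressure-gradient force points toward the northeast (bearing 045°).
Geostrophic balance: in the Northern Hemisphere the Coriolis force deflects motion to the right, so the geostrophic wind blows 90° to the right of the pressure-gradient force (low pressure on the left).
Rotating 045° by 90° clockwise gives 135° — the wind blows toward the southeast.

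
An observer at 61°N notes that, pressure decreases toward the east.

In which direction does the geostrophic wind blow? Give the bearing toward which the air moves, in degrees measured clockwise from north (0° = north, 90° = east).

180°

The pressure-gradient force points toward the east (bearing 090°).
Geostrophic balance: in the Northern Hemisphere the Coriolis force deflects motion to the right, so the geostrophic wind blows 90° to the right of the pressure-gradient force (low pressure on the left).
Rotating 090° by 90° clockwise gives 180° — the wind blows toward the south.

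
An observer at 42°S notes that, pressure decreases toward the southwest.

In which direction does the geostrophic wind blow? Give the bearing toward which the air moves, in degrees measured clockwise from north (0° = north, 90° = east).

The pressure-gradient force points toward the southwest (bearing 225°).
Geostrophic balance: in the Southern Hemisphere the Coriolis force deflects motion to the left, so the geostrophic wind blows 90° to the left of the pressure-gradient force (low pressure on the right).
Rotating 225° by 90° counterclockwise gives 135° — the wind blows toward the southeast.

135°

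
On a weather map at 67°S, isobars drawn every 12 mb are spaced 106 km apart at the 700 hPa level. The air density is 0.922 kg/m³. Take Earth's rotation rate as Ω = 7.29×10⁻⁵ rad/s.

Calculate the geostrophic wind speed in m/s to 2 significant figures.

91 m/s

Coriolis parameter at 67°S:
f = 2Ω sin φ = 2 × 7.29×10⁻⁵ × sin 67° = 1.34×10⁻⁴ s⁻¹
Pressure gradient: |∂P/∂n| = 1200 Pa / 106000 m = 1.13×10⁻² Pa/m
Geostrophic balance (pressure-gradient force = Coriolis force):
V_g = (1/(fρ)) |∂P/∂n| = 1.13×10⁻² / (1.34×10⁻⁴ × 0.922) = 91.5 m/s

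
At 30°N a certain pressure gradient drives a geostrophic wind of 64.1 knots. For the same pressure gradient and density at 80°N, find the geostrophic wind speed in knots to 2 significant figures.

33 knots

With the same pressure gradient and density, V_g ∝ 1/f ∝ 1/sin φ.
V₂ = V₁ · sin φ₁ / sin φ₂ = 64.1 × sin 30° / sin 80°
V₂ = 64.1 × 0.5000/0.9848 = 33 knots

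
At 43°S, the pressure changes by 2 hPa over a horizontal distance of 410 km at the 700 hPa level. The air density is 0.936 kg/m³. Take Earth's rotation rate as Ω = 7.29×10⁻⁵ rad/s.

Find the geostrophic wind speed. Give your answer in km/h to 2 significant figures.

Coriolis parameter at 43°S:
f = 2Ω sin φ = 2 × 7.29×10⁻⁵ × sin 43° = 9.94×10⁻⁵ s⁻¹
Pressure gradient: |∂P/∂n| = 200 Pa / 410000 m = 4.88×10⁻⁴ Pa/m
Geostrophic balance (pressure-gradient force = Coriolis force):
V_g = (1/(fρ)) |∂P/∂n| = 4.88×10⁻⁴ / (9.94×10⁻⁵ × 0.936) = 5.24 m/s
Converting: 5.24 m/s × 3.6 = 19 km/h

19 km/h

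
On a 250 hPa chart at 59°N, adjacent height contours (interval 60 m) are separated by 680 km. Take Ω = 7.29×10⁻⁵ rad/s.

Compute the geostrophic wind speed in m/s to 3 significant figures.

6.93 m/s

Coriolis parameter at 59°N:
f = 2Ω sin φ = 2 × 7.29×10⁻⁵ × sin 59° = 1.25×10⁻⁴ s⁻¹
Height gradient: |∂Z/∂n| = 60 m / 680000 m = 8.82×10⁻⁵
On a pressure surface, geostrophic balance gives V_g = (g/f)|∂Z/∂n|:
V_g = 9.81 × 8.82×10⁻⁵ / 1.25×10⁻⁴ = 6.93 m/s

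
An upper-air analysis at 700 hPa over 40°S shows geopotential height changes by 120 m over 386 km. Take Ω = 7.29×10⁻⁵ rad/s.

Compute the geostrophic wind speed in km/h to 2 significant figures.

Coriolis parameter at 40°S:
f = 2Ω sin φ = 2 × 7.29×10⁻⁵ × sin 40° = 9.37×10⁻⁵ s⁻¹
Height gradient: |∂Z/∂n| = 120 m / 386000 m = 3.11×10⁻⁴
On a pressure surface, geostrophic balance gives V_g = (g/f)|∂Z/∂n|:
V_g = 9.81 × 3.11×10⁻⁴ / 9.37×10⁻⁵ = 32.5 m/s
Converting: 32.5 m/s × 3.6 = 120 km/h

120 km/h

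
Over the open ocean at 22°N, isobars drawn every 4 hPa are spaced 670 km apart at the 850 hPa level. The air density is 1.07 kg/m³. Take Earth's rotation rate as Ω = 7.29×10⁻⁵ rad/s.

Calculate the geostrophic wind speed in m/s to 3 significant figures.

Coriolis parameter at 22°N:
f = 2Ω sin φ = 2 × 7.29×10⁻⁵ × sin 22° = 5.46×10⁻⁵ s⁻¹
Pressure gradient: |∂P/∂n| = 400 Pa / 670000 m = 5.97×10⁻⁴ Pa/m
Geostrophic balance (pressure-gradient force = Coriolis force):
V_g = (1/(fρ)) |∂P/∂n| = 5.97×10⁻⁴ / (5.46×10⁻⁵ × 1.07) = 10.2 m/s

10.2 m/s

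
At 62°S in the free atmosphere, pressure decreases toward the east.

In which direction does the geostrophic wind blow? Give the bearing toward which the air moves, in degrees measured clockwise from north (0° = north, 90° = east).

The pressure-gradient force points toward the east (bearing 090°).
Geostrophic balance: in the Southern Hemisphere the Coriolis force deflects motion to the left, so the geostrophic wind blows 90° to the left of the pressure-gradient force (low pressure on the right).
Rotating 090° by 90° counterclockwise gives 000° — the wind blows toward the north.

000°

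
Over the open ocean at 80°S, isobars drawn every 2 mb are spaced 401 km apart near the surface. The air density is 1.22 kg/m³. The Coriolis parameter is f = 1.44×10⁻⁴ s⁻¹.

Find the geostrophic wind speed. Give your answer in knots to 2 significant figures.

Pressure gradient: |∂P/∂n| = 200 Pa / 401000 m = 4.99×10⁻⁴ Pa/m
Geostrophic balance (pressure-gradient force = Coriolis force):
V_g = (1/(fρ)) |∂P/∂n| = 4.99×10⁻⁴ / (1.44×10⁻⁴ × 1.22) = 2.84 m/s
Converting: 2.84 m/s × 1.944 = 5.5 knots

5.5 knots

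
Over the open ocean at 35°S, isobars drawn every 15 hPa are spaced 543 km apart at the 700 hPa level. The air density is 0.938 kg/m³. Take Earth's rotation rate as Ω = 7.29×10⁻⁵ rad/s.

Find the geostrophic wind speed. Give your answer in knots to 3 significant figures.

Coriolis parameter at 35°S:
f = 2Ω sin φ = 2 × 7.29×10⁻⁵ × sin 35° = 8.36×10⁻⁵ s⁻¹
Pressure gradient: |∂P/∂n| = 1500 Pa / 543000 m = 2.76×10⁻³ Pa/m
Geostrophic balance (pressure-gradient force = Coriolis force):
V_g = (1/(fρ)) |∂P/∂n| = 2.76×10⁻³ / (8.36×10⁻⁵ × 0.938) = 35.2 m/s
Converting: 35.2 m/s × 1.944 = 68.5 knots

68.5 knots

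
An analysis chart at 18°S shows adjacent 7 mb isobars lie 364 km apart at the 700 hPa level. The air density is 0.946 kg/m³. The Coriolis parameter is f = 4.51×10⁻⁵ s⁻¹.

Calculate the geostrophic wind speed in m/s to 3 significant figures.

45.1 m/s

Pressure gradient: |∂P/∂n| = 700 Pa / 364000 m = 1.92×10⁻³ Pa/m
Geostrophic balance (pressure-gradient force = Coriolis force):
V_g = (1/(fρ)) |∂P/∂n| = 1.92×10⁻³ / (4.51×10⁻⁵ × 0.946) = 45.1 m/s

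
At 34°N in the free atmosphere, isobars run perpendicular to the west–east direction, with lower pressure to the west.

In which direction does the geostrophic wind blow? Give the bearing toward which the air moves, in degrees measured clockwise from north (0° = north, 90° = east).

The pressure-gradient force points toward the west (bearing 270°).
Geostrophic balance: in the Northern Hemisphere the Coriolis force deflects motion to the right, so the geostrophic wind blows 90° to the right of the pressure-gradient force (low pressure on the left).
Rotating 270° by 90° clockwise gives 000° — the wind blows toward the north.

000°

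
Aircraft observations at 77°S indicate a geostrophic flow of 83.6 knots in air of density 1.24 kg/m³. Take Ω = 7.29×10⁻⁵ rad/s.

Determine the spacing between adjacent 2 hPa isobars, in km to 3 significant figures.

Coriolis parameter at 77°S:
f = 2Ω sin φ = 2 × 7.29×10⁻⁵ × sin 77° = 1.42×10⁻⁴ s⁻¹
Wind speed in SI: 83.6 knots = 43.0 m/s
Geostrophic balance rearranged: |∂P/∂n| = f ρ V_g
|∂P/∂n| = 1.42×10⁻⁴ × 1.24 × 43.0 = 7.58×10⁻³ Pa/m
Isobar spacing: Δn = ΔP/|∂P/∂n| = 200 Pa / 7.58×10⁻³ Pa/m = 26399 m ≈ 26.4 km

26.4 km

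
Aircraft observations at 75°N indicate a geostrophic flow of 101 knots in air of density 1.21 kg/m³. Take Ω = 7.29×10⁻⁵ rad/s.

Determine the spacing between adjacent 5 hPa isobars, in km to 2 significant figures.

56 km

Coriolis parameter at 75°N:
f = 2Ω sin φ = 2 × 7.29×10⁻⁵ × sin 75° = 1.41×10⁻⁴ s⁻¹
Wind speed in SI: 101 knots = 52.0 m/s
Geostrophic balance rearranged: |∂P/∂n| = f ρ V_g
|∂P/∂n| = 1.41×10⁻⁴ × 1.21 × 52.0 = 8.85×10⁻³ Pa/m
Isobar spacing: Δn = ΔP/|∂P/∂n| = 500 Pa / 8.85×10⁻³ Pa/m = 56471 m ≈ 56 km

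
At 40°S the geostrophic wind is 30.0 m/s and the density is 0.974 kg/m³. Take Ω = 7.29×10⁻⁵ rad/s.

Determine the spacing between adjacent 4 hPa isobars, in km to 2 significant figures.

150 km

Coriolis parameter at 40°S:
f = 2Ω sin φ = 2 × 7.29×10⁻⁵ × sin 40° = 9.37×10⁻⁵ s⁻¹
Geostrophic balance rearranged: |∂P/∂n| = f ρ V_g
|∂P/∂n| = 9.37×10⁻⁵ × 0.974 × 30.0 = 2.74×10⁻³ Pa/m
Isobar spacing: Δn = ΔP/|∂P/∂n| = 400 Pa / 2.74×10⁻³ Pa/m = 146068 m ≈ 150 km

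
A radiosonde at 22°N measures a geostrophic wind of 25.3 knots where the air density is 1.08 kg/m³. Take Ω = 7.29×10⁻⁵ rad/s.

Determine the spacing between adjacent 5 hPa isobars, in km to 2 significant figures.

Coriolis parameter at 22°N:
f = 2Ω sin φ = 2 × 7.29×10⁻⁵ × sin 22° = 5.46×10⁻⁵ s⁻¹
Wind speed in SI: 25.3 knots = 13.0 m/s
Geostrophic balance rearranged: |∂P/∂n| = f ρ V_g
|∂P/∂n| = 5.46×10⁻⁵ × 1.08 × 13.0 = 7.68×10⁻⁴ Pa/m
Isobar spacing: Δn = ΔP/|∂P/∂n| = 500 Pa / 7.68×10⁻⁴ Pa/m = 651260 m ≈ 650 km

650 km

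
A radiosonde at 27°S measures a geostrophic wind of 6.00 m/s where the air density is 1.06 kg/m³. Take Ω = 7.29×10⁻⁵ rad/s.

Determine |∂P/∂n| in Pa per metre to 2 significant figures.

Coriolis parameter at 27°S:
f = 2Ω sin φ = 2 × 7.29×10⁻⁵ × sin 27° = 6.62×10⁻⁵ s⁻¹
Geostrophic balance rearranged: |∂P/∂n| = f ρ V_g
|∂P/∂n| = 6.62×10⁻⁵ × 1.06 × 6.00 = 4.21×10⁻⁴ Pa/m

4.2×10⁻⁴ Pa/m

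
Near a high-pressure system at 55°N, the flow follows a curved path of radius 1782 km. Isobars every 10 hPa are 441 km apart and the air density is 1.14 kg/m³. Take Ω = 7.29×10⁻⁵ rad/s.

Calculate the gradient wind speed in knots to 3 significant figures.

Coriolis parameter at 55°N:
f = 2Ω sin φ = 2 × 7.29×10⁻⁵ × sin 55° = 1.19×10⁻⁴ s⁻¹
Pressure gradient: |∂P/∂n| = 1000 Pa / 441000 m = 2.27×10⁻³ Pa/m
Geostrophic speed: V_g = |∂P/∂n|/(fρ) = 2.27×10⁻³/(1.19×10⁻⁴ × 1.14) = 16.7 m/s
Around a high, pressure-gradient force acts outward with centrifugal, so Coriolis balances both:
fV = (1/ρ)|∂P/∂n| + V²/R  →  V² − fR·V + fR·V_g = 0
With fR = 1.19×10⁻⁴ × 1782×10³ m = 213 m/s:
V = [fR − √((fR)² − 4 fR V_g)]/2 = [213 − √(213² − 4×213×16.7)]/2 = 18.2 m/s
Supergeostrophic (V > V_g = 16.7 m/s), as expected around a high.
Converting: 18.2 m/s × 1.944 = 35.4 knots

35.4 knots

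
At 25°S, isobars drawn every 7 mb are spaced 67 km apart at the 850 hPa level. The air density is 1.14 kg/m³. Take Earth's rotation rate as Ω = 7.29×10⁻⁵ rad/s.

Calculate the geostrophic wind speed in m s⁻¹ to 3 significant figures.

Coriolis parameter at 25°S:
f = 2Ω sin φ = 2 × 7.29×10⁻⁵ × sin 25° = 6.16×10⁻⁵ s⁻¹
Pressure gradient: |∂P/∂n| = 700 Pa / 67000 m = 1.04×10⁻² Pa/m
Geostrophic balance (pressure-gradient force = Coriolis force):
V_g = (1/(fρ)) |∂P/∂n| = 1.04×10⁻² / (6.16×10⁻⁵ × 1.14) = 149 m/s

149 m s⁻¹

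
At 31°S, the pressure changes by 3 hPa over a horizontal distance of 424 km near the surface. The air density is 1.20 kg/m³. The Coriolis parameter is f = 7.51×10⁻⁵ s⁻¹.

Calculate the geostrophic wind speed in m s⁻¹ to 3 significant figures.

Pressure gradient: |∂P/∂n| = 300 Pa / 424000 m = 7.08×10⁻⁴ Pa/m
Geostrophic balance (pressure-gradient force = Coriolis force):
V_g = (1/(fρ)) |∂P/∂n| = 7.08×10⁻⁴ / (7.51×10⁻⁵ × 1.20) = 7.85 m/s

7.85 m s⁻¹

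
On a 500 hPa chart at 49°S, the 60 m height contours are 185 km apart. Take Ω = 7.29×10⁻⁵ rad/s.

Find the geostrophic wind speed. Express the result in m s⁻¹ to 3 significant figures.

28.9 m s⁻¹

Coriolis parameter at 49°S:
f = 2Ω sin φ = 2 × 7.29×10⁻⁵ × sin 49° = 1.10×10⁻⁴ s⁻¹
Height gradient: |∂Z/∂n| = 60 m / 185000 m = 3.24×10⁻⁴
On a pressure surface, geostrophic balance gives V_g = (g/f)|∂Z/∂n|:
V_g = 9.81 × 3.24×10⁻⁴ / 1.10×10⁻⁴ = 28.9 m/s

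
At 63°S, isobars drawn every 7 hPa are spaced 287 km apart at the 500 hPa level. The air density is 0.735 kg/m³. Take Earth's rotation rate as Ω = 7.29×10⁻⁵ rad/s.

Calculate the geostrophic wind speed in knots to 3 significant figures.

Coriolis parameter at 63°S:
f = 2Ω sin φ = 2 × 7.29×10⁻⁵ × sin 63° = 1.30×10⁻⁴ s⁻¹
Pressure gradient: |∂P/∂n| = 700 Pa / 287000 m = 2.44×10⁻³ Pa/m
Geostrophic balance (pressure-gradient force = Coriolis force):
V_g = (1/(fρ)) |∂P/∂n| = 2.44×10⁻³ / (1.30×10⁻⁴ × 0.735) = 25.5 m/s
Converting: 25.5 m/s × 1.944 = 49.7 knots

49.7 knots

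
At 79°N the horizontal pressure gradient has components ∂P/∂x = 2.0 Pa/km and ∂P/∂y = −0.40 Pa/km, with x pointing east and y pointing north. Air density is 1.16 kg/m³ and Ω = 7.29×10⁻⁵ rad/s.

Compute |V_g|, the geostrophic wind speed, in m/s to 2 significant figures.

12 m/s

Coriolis parameter at 79°N:
f = 2Ω sin φ = 2 × 7.29×10⁻⁵ × sin 79° = 1.43×10⁻⁴ s⁻¹
Component geostrophic relations (x east, y north):
u_g = −(1/(fρ)) ∂P/∂y,  v_g = (1/(fρ)) ∂P/∂x
u_g = −(−0.40×10⁻³)/(1.43×10⁻⁴ × 1.16) = 2.41 m/s;  v_g = (2.0×10⁻³)/(1.43×10⁻⁴ × 1.16) = 12.0 m/s
|V_g| = √(u_g² + v_g²) = 12.3 m/s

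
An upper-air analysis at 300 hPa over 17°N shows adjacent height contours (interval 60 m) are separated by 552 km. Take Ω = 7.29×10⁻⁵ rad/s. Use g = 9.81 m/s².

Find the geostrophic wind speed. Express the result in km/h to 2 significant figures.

Coriolis parameter at 17°N:
f = 2Ω sin φ = 2 × 7.29×10⁻⁵ × sin 17° = 4.26×10⁻⁵ s⁻¹
Height gradient: |∂Z/∂n| = 60 m / 552000 m = 1.09×10⁻⁴
On a pressure surface, geostrophic balance gives V_g = (g/f)|∂Z/∂n|:
V_g = 9.81 × 1.09×10⁻⁴ / 4.26×10⁻⁵ = 25.0 m/s
Converting: 25.0 m/s × 3.6 = 90 km/h

90 km/h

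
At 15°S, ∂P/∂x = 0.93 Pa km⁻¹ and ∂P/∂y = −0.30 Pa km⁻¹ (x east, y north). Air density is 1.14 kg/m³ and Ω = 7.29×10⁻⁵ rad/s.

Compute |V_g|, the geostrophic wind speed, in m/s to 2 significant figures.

23 m/s

Coriolis parameter at 15°S:
f = 2Ω sin φ = 2 × 7.29×10⁻⁵ × sin 15° = 3.77×10⁻⁵ s⁻¹
In the Southern Hemisphere f is negative: f = −3.77×10⁻⁵ s⁻¹.
Component geostrophic relations (x east, y north):
u_g = −(1/(fρ)) ∂P/∂y,  v_g = (1/(fρ)) ∂P/∂x
u_g = −(−0.30×10⁻³)/(−3.77×10⁻⁵ × 1.14) = −6.97 m/s;  v_g = (0.93×10⁻³)/(−3.77×10⁻⁵ × 1.14) = −21.6 m/s
|V_g| = √(u_g² + v_g²) = 22.7 m/s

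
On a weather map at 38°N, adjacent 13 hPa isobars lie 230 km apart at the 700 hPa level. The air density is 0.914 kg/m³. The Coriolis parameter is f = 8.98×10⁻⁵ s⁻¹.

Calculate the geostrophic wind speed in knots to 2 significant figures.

Pressure gradient: |∂P/∂n| = 1300 Pa / 230000 m = 5.65×10⁻³ Pa/m
Geostrophic balance (pressure-gradient force = Coriolis force):
V_g = (1/(fρ)) |∂P/∂n| = 5.65×10⁻³ / (8.98×10⁻⁵ × 0.914) = 68.9 m/s
Converting: 68.9 m/s × 1.944 = 130 knots

130 knots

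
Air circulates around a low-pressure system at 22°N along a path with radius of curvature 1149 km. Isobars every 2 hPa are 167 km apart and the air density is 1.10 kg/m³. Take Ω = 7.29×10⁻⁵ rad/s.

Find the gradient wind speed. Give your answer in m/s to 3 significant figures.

Coriolis parameter at 22°N:
f = 2Ω sin φ = 2 × 7.29×10⁻⁵ × sin 22° = 5.46×10⁻⁵ s⁻¹
Pressure gradient: |∂P/∂n| = 200 Pa / 167000 m = 1.20×10⁻³ Pa/m
Geostrophic speed: V_g = |∂P/∂n|/(fρ) = 1.20×10⁻³/(5.46×10⁻⁵ × 1.10) = 19.9 m/s
Around a low, centrifugal force acts outward with Coriolis, so pressure-gradient force balances both:
(1/ρ)|∂P/∂n| = fV + V²/R  →  V² + fR·V − fR·V_g = 0
With fR = 5.46×10⁻⁵ × 1149×10³ m = 62.8 m/s:
V = [−fR + √((fR)² + 4 fR V_g)]/2 = [−62.8 + √(62.8² + 4×62.8×19.9)]/2 = 15.9 m/s
Subgeostrophic (V < V_g = 19.9 m/s), as expected around a low.

15.9 m/s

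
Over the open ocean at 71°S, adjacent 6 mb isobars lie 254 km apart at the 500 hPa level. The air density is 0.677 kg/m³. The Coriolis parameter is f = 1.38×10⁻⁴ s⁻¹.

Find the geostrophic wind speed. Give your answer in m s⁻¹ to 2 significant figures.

Pressure gradient: |∂P/∂n| = 600 Pa / 254000 m = 2.36×10⁻³ Pa/m
Geostrophic balance (pressure-gradient force = Coriolis force):
V_g = (1/(fρ)) |∂P/∂n| = 2.36×10⁻³ / (1.38×10⁻⁴ × 0.677) = 25.3 m/s

25 m s⁻¹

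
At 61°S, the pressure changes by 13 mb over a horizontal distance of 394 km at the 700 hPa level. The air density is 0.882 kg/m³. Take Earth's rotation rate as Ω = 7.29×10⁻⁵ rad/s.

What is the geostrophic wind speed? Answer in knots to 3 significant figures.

57.0 knots

Coriolis parameter at 61°S:
f = 2Ω sin φ = 2 × 7.29×10⁻⁵ × sin 61° = 1.28×10⁻⁴ s⁻¹
Pressure gradient: |∂P/∂n| = 1300 Pa / 394000 m = 3.30×10⁻³ Pa/m
Geostrophic balance (pressure-gradient force = Coriolis force):
V_g = (1/(fρ)) |∂P/∂n| = 3.30×10⁻³ / (1.28×10⁻⁴ × 0.882) = 29.3 m/s
Converting: 29.3 m/s × 1.944 = 57.0 knots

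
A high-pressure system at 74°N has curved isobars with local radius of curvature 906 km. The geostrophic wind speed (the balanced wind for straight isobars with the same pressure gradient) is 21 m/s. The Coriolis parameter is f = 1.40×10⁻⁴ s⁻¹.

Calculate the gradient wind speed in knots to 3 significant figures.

Around a high, pressure-gradient force acts outward with centrifugal, so Coriolis balances both:
fV = (1/ρ)|∂P/∂n| + V²/R  →  V² − fR·V + fR·V_g = 0
With fR = 1.40×10⁻⁴ × 906×10³ m = 127 m/s:
V = [fR − √((fR)² − 4 fR V_g)]/2 = [127 − √(127² − 4×127×21)]/2 = 26.6 m/s
Supergeostrophic (V > V_g = 21 m/s), as expected around a high.
Converting: 26.6 m/s × 1.944 = 51.6 knots

51.6 knots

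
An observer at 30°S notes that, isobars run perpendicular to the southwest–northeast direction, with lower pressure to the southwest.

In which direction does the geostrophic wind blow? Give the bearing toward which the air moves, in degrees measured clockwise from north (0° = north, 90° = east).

The pressure-gradient force points toward the southwest (bearing 225°).
Geostrophic balance: in the Southern Hemisphere the Coriolis force deflects motion to the left, so the geostrophic wind blows 90° to the left of the pressure-gradient force (low pressure on the right).
Rotating 225° by 90° counterclockwise gives 135° — the wind blows toward the southeast.

135°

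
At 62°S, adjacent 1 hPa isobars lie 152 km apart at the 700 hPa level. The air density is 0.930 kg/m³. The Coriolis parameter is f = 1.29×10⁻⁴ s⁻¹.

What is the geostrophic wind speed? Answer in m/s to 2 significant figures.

Pressure gradient: |∂P/∂n| = 100 Pa / 152000 m = 6.58×10⁻⁴ Pa/m
Geostrophic balance (pressure-gradient force = Coriolis force):
V_g = (1/(fρ)) |∂P/∂n| = 6.58×10⁻⁴ / (1.29×10⁻⁴ × 0.930) = 5.48 m/s

5.5 m/s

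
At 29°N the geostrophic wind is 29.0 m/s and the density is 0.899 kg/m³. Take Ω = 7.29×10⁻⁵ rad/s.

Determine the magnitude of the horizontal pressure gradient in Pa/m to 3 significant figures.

Coriolis parameter at 29°N:
f = 2Ω sin φ = 2 × 7.29×10⁻⁵ × sin 29° = 7.07×10⁻⁵ s⁻¹
Geostrophic balance rearranged: |∂P/∂n| = f ρ V_g
|∂P/∂n| = 7.07×10⁻⁵ × 0.899 × 29.0 = 1.84×10⁻³ Pa/m

1.84×10⁻³ Pa/m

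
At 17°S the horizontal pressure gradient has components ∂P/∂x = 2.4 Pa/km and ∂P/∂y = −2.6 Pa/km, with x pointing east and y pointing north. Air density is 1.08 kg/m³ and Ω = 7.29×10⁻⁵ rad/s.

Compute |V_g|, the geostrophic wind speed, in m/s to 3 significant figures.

Coriolis parameter at 17°S:
f = 2Ω sin φ = 2 × 7.29×10⁻⁵ × sin 17° = 4.26×10⁻⁵ s⁻¹
In the Southern Hemisphere f is negative: f = −4.26×10⁻⁵ s⁻¹.
Component geostrophic relations (x east, y north):
u_g = −(1/(fρ)) ∂P/∂y,  v_g = (1/(fρ)) ∂P/∂x
u_g = −(−2.6×10⁻³)/(−4.26×10⁻⁵ × 1.08) = −56.5 m/s;  v_g = (2.4×10⁻³)/(−4.26×10⁻⁵ × 1.08) = −52.1 m/s
|V_g| = √(u_g² + v_g²) = 76.9 m/s

76.9 m/s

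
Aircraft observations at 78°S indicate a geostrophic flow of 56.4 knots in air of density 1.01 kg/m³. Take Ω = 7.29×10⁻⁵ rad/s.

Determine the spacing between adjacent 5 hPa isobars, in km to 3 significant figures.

120 km

Coriolis parameter at 78°S:
f = 2Ω sin φ = 2 × 7.29×10⁻⁵ × sin 78° = 1.43×10⁻⁴ s⁻¹
Wind speed in SI: 56.4 knots = 29.0 m/s
Geostrophic balance rearranged: |∂P/∂n| = f ρ V_g
|∂P/∂n| = 1.43×10⁻⁴ × 1.01 × 29.0 = 4.18×10⁻³ Pa/m
Isobar spacing: Δn = ΔP/|∂P/∂n| = 500 Pa / 4.18×10⁻³ Pa/m = 119638 m ≈ 120 km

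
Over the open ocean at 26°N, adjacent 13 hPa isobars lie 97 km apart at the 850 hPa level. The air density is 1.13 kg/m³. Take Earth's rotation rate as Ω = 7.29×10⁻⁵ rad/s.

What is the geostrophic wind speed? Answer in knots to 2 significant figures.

Coriolis parameter at 26°N:
f = 2Ω sin φ = 2 × 7.29×10⁻⁵ × sin 26° = 6.39×10⁻⁵ s⁻¹
Pressure gradient: |∂P/∂n| = 1300 Pa / 97000 m = 1.34×10⁻² Pa/m
Geostrophic balance (pressure-gradient force = Coriolis force):
V_g = (1/(fρ)) |∂P/∂n| = 1.34×10⁻² / (6.39×10⁻⁵ × 1.13) = 186 m/s
Converting: 186 m/s × 1.944 = 360 knots

360 knots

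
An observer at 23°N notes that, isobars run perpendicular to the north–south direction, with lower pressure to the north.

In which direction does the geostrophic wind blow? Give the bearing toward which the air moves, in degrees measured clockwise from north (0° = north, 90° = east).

090°

The pressure-gradient force points toward the north (bearing 000°).
Geostrophic balance: in the Northern Hemisphere the Coriolis force deflects motion to the right, so the geostrophic wind blows 90° to the right of the pressure-gradient force (low pressure on the left).
Rotating 000° by 90° clockwise gives 090° — the wind blows toward the east.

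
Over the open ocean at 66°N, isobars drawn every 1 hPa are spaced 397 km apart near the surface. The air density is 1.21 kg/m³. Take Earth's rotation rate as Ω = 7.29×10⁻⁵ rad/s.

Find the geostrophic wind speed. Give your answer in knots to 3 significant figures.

Coriolis parameter at 66°N:
f = 2Ω sin φ = 2 × 7.29×10⁻⁵ × sin 66° = 1.33×10⁻⁴ s⁻¹
Pressure gradient: |∂P/∂n| = 100 Pa / 397000 m = 2.52×10⁻⁴ Pa/m
Geostrophic balance (pressure-gradient force = Coriolis force):
V_g = (1/(fρ)) |∂P/∂n| = 2.52×10⁻⁴ / (1.33×10⁻⁴ × 1.21) = 1.56 m/s
Converting: 1.56 m/s × 1.944 = 3.04 knots

3.04 knots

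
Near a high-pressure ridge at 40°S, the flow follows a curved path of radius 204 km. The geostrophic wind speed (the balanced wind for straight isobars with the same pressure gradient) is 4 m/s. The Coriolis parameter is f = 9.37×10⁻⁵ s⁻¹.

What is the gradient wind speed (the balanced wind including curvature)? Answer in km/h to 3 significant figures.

Around a high, pressure-gradient force acts outward with centrifugal, so Coriolis balances both:
fV = (1/ρ)|∂P/∂n| + V²/R  →  V² − fR·V + fR·V_g = 0
With fR = 9.37×10⁻⁵ × 204×10³ m = 19.1 m/s:
V = [fR − √((fR)² − 4 fR V_g)]/2 = [19.1 − √(19.1² − 4×19.1×4)]/2 = 5.7 m/s
Supergeostrophic (V > V_g = 4 m/s), as expected around a high.
Converting: 5.7 m/s × 3.6 = 20.5 km/h

20.5 km/h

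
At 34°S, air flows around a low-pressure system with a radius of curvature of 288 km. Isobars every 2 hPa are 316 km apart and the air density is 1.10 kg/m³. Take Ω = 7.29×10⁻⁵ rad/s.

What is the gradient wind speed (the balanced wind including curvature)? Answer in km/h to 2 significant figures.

20 km/h

Coriolis parameter at 34°S:
f = 2Ω sin φ = 2 × 7.29×10⁻⁵ × sin 34° = 8.15×10⁻⁵ s⁻¹
Pressure gradient: |∂P/∂n| = 200 Pa / 316000 m = 6.33×10⁻⁴ Pa/m
Geostrophic speed: V_g = |∂P/∂n|/(fρ) = 6.33×10⁻⁴/(8.15×10⁻⁵ × 1.10) = 7.06 m/s
Around a low, centrifugal force acts outward with Coriolis, so pressure-gradient force balances both:
(1/ρ)|∂P/∂n| = fV + V²/R  →  V² + fR·V − fR·V_g = 0
With fR = 8.15×10⁻⁵ × 288×10³ m = 23.5 m/s:
V = [−fR + √((fR)² + 4 fR V_g)]/2 = [−23.5 + √(23.5² + 4×23.5×7.06)]/2 = 5.68 m/s
Subgeostrophic (V < V_g = 7.06 m/s), as expected around a low.
Converting: 5.68 m/s × 3.6 = 20 km/h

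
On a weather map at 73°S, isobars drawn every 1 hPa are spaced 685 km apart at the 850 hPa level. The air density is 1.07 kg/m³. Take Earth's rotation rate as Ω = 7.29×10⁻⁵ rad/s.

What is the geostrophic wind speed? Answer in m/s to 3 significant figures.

Coriolis parameter at 73°S:
f = 2Ω sin φ = 2 × 7.29×10⁻⁵ × sin 73° = 1.39×10⁻⁴ s⁻¹
Pressure gradient: |∂P/∂n| = 100 Pa / 685000 m = 1.46×10⁻⁴ Pa/m
Geostrophic balance (pressure-gradient force = Coriolis force):
V_g = (1/(fρ)) |∂P/∂n| = 1.46×10⁻⁴ / (1.39×10⁻⁴ × 1.07) = 0.979 m/s

0.979 m/s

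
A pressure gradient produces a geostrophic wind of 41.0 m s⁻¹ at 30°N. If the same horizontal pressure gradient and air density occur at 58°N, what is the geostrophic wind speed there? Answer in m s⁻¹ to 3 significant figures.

24.2 m s⁻¹

With the same pressure gradient and density, V_g ∝ 1/f ∝ 1/sin φ.
V₂ = V₁ · sin φ₁ / sin φ₂ = 41.0 × sin 30° / sin 58°
V₂ = 41.0 × 0.5000/0.8480 = 24.2 m s⁻¹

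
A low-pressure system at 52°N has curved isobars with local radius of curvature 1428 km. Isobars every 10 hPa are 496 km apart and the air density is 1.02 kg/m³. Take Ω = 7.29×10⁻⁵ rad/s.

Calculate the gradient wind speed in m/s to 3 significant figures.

15.7 m/s

Coriolis parameter at 52°N:
f = 2Ω sin φ = 2 × 7.29×10⁻⁵ × sin 52° = 1.15×10⁻⁴ s⁻¹
Pressure gradient: |∂P/∂n| = 1000 Pa / 496000 m = 2.02×10⁻³ Pa/m
Geostrophic speed: V_g = |∂P/∂n|/(fρ) = 2.02×10⁻³/(1.15×10⁻⁴ × 1.02) = 17.2 m/s
Around a low, centrifugal force acts outward with Coriolis, so pressure-gradient force balances both:
(1/ρ)|∂P/∂n| = fV + V²/R  →  V² + fR·V − fR·V_g = 0
With fR = 1.15×10⁻⁴ × 1428×10³ m = 164 m/s:
V = [−fR + √((fR)² + 4 fR V_g)]/2 = [−164 + √(164² + 4×164×17.2)]/2 = 15.7 m/s
Subgeostrophic (V < V_g = 17.2 m/s), as expected around a low.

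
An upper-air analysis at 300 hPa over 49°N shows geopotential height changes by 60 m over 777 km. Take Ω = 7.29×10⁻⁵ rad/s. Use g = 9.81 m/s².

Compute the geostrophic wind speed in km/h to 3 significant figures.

24.8 km/h

Coriolis parameter at 49°N:
f = 2Ω sin φ = 2 × 7.29×10⁻⁵ × sin 49° = 1.10×10⁻⁴ s⁻¹
Height gradient: |∂Z/∂n| = 60 m / 777000 m = 7.72×10⁻⁵
On a pressure surface, geostrophic balance gives V_g = (g/f)|∂Z/∂n|:
V_g = 9.81 × 7.72×10⁻⁵ / 1.10×10⁻⁴ = 6.88 m/s
Converting: 6.88 m/s × 3.6 = 24.8 km/h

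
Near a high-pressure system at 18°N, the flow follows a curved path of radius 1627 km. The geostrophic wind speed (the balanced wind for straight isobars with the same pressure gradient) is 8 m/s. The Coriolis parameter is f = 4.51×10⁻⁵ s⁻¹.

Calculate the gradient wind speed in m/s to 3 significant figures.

Around a high, pressure-gradient force acts outward with centrifugal, so Coriolis balances both:
fV = (1/ρ)|∂P/∂n| + V²/R  →  V² − fR·V + fR·V_g = 0
With fR = 4.51×10⁻⁵ × 1627×10³ m = 73.4 m/s:
V = [fR − √((fR)² − 4 fR V_g)]/2 = [73.4 − √(73.4² − 4×73.4×8)]/2 = 9.14 m/s
Supergeostrophic (V > V_g = 8 m/s), as expected around a high.

9.14 m/s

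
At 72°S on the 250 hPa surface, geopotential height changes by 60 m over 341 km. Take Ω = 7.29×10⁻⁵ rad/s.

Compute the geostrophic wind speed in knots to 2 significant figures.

24 knots

Coriolis parameter at 72°S:
f = 2Ω sin φ = 2 × 7.29×10⁻⁵ × sin 72° = 1.39×10⁻⁴ s⁻¹
Height gradient: |∂Z/∂n| = 60 m / 341000 m = 1.76×10⁻⁴
On a pressure surface, geostrophic balance gives V_g = (g/f)|∂Z/∂n|:
V_g = 9.81 × 1.76×10⁻⁴ / 1.39×10⁻⁴ = 12.4 m/s
Converting: 12.4 m/s × 1.944 = 24 knots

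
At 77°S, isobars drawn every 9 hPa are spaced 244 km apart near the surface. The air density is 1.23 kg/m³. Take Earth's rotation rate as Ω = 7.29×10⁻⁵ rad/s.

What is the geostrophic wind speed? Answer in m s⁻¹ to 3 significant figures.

21.1 m s⁻¹

Coriolis parameter at 77°S:
f = 2Ω sin φ = 2 × 7.29×10⁻⁵ × sin 77° = 1.42×10⁻⁴ s⁻¹
Pressure gradient: |∂P/∂n| = 900 Pa / 244000 m = 3.69×10⁻³ Pa/m
Geostrophic balance (pressure-gradient force = Coriolis force):
V_g = (1/(fρ)) |∂P/∂n| = 3.69×10⁻³ / (1.42×10⁻⁴ × 1.23) = 21.1 m/s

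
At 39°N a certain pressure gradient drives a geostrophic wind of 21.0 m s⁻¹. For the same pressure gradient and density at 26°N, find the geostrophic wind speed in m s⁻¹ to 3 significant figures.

30.1 m s⁻¹

With the same pressure gradient and density, V_g ∝ 1/f ∝ 1/sin φ.
V₂ = V₁ · sin φ₁ / sin φ₂ = 21.0 × sin 39° / sin 26°
V₂ = 21.0 × 0.6293/0.4384 = 30.1 m s⁻¹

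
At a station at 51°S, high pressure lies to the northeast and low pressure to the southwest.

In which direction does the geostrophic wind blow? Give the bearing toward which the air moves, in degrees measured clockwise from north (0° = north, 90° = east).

135°

The pressure-gradient force points toward the southwest (bearing 225°).
Geostrophic balance: in the Southern Hemisphere the Coriolis force deflects motion to the left, so the geostrophic wind blows 90° to the left of the pressure-gradient force (low pressure on the right).
Rotating 225° by 90° counterclockwise gives 135° — the wind blows toward the southeast.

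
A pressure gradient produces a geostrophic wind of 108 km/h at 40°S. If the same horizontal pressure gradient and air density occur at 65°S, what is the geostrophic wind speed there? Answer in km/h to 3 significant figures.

76.6 km/h

With the same pressure gradient and density, V_g ∝ 1/f ∝ 1/sin φ.
V₂ = V₁ · sin φ₁ / sin φ₂ = 108 × sin 40° / sin 65°
V₂ = 108 × 0.6428/0.9063 = 76.6 km/h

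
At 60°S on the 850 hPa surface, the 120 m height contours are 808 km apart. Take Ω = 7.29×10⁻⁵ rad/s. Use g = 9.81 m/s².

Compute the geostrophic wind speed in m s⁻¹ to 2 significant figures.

12 m s⁻¹

Coriolis parameter at 60°S:
f = 2Ω sin φ = 2 × 7.29×10⁻⁵ × sin 60° = 1.26×10⁻⁴ s⁻¹
Height gradient: |∂Z/∂n| = 120 m / 808000 m = 1.49×10⁻⁴
On a pressure surface, geostrophic balance gives V_g = (g/f)|∂Z/∂n|:
V_g = 9.81 × 1.49×10⁻⁴ / 1.26×10⁻⁴ = 11.5 m/s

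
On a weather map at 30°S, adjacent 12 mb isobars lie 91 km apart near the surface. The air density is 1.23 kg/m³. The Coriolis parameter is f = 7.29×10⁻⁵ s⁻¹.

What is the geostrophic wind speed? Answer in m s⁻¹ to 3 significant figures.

Pressure gradient: |∂P/∂n| = 1200 Pa / 91000 m = 1.32×10⁻² Pa/m
Geostrophic balance (pressure-gradient force = Coriolis force):
V_g = (1/(fρ)) |∂P/∂n| = 1.32×10⁻² / (7.29×10⁻⁵ × 1.23) = 147 m/s

147 m s⁻¹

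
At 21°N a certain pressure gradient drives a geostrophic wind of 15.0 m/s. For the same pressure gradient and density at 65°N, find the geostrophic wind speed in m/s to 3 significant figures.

With the same pressure gradient and density, V_g ∝ 1/f ∝ 1/sin φ.
V₂ = V₁ · sin φ₁ / sin φ₂ = 15.0 × sin 21° / sin 65°
V₂ = 15.0 × 0.3584/0.9063 = 5.93 m/s

5.93 m/s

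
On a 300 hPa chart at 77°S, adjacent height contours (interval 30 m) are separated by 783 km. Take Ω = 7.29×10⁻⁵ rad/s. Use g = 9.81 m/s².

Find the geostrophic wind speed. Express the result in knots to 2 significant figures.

5.1 knots

Coriolis parameter at 77°S:
f = 2Ω sin φ = 2 × 7.29×10⁻⁵ × sin 77° = 1.42×10⁻⁴ s⁻¹
Height gradient: |∂Z/∂n| = 30 m / 783000 m = 3.83×10⁻⁵
On a pressure surface, geostrophic balance gives V_g = (g/f)|∂Z/∂n|:
V_g = 9.81 × 3.83×10⁻⁵ / 1.42×10⁻⁴ = 2.65 m/s
Converting: 2.65 m/s × 1.944 = 5.1 knots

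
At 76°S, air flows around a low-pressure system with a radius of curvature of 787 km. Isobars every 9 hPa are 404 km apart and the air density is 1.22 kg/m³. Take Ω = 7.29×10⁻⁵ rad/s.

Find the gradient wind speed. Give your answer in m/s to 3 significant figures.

Coriolis parameter at 76°S:
f = 2Ω sin φ = 2 × 7.29×10⁻⁵ × sin 76° = 1.41×10⁻⁴ s⁻¹
Pressure gradient: |∂P/∂n| = 900 Pa / 404000 m = 2.23×10⁻³ Pa/m
Geostrophic speed: V_g = |∂P/∂n|/(fρ) = 2.23×10⁻³/(1.41×10⁻⁴ × 1.22) = 12.9 m/s
Around a low, centrifugal force acts outward with Coriolis, so pressure-gradient force balances both:
(1/ρ)|∂P/∂n| = fV + V²/R  →  V² + fR·V − fR·V_g = 0
With fR = 1.41×10⁻⁴ × 787×10³ m = 111 m/s:
V = [−fR + √((fR)² + 4 fR V_g)]/2 = [−111 + √(111² + 4×111×12.9)]/2 = 11.7 m/s
Subgeostrophic (V < V_g = 12.9 m/s), as expected around a low.

11.7 m/s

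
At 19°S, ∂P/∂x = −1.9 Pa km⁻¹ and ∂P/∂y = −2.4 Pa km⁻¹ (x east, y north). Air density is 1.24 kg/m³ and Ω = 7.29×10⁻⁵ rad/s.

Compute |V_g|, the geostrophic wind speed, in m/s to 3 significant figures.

52.0 m/s

Coriolis parameter at 19°S:
f = 2Ω sin φ = 2 × 7.29×10⁻⁵ × sin 19° = 4.75×10⁻⁵ s⁻¹
In the Southern Hemisphere f is negative: f = −4.75×10⁻⁵ s⁻¹.
Component geostrophic relations (x east, y north):
u_g = −(1/(fρ)) ∂P/∂y,  v_g = (1/(fρ)) ∂P/∂x
u_g = −(−2.4×10⁻³)/(−4.75×10⁻⁵ × 1.24) = −40.8 m/s;  v_g = (−1.9×10⁻³)/(−4.75×10⁻⁵ × 1.24) = 32.3 m/s
|V_g| = √(u_g² + v_g²) = 52.0 m/s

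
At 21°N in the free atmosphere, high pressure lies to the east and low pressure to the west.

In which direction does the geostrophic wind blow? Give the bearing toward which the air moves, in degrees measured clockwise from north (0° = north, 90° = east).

The pressure-gradient force points toward the west (bearing 270°).
Geostrophic balance: in the Northern Hemisphere the Coriolis force deflects motion to the right, so the geostrophic wind blows 90° to the right of the pressure-gradient force (low pressure on the left).
Rotating 270° by 90° clockwise gives 000° — the wind blows toward the north.

000°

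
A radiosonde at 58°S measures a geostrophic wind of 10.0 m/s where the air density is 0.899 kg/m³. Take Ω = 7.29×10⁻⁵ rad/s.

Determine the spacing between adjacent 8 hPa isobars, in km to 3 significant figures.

720 km

Coriolis parameter at 58°S:
f = 2Ω sin φ = 2 × 7.29×10⁻⁵ × sin 58° = 1.24×10⁻⁴ s⁻¹
Geostrophic balance rearranged: |∂P/∂n| = f ρ V_g
|∂P/∂n| = 1.24×10⁻⁴ × 0.899 × 10.0 = 1.11×10⁻³ Pa/m
Isobar spacing: Δn = ΔP/|∂P/∂n| = 800 Pa / 1.11×10⁻³ Pa/m = 719701 m ≈ 720 km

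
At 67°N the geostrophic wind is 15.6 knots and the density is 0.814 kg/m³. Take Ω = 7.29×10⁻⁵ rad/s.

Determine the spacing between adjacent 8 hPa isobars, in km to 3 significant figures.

912 km

Coriolis parameter at 67°N:
f = 2Ω sin φ = 2 × 7.29×10⁻⁵ × sin 67° = 1.34×10⁻⁴ s⁻¹
Wind speed in SI: 15.6 knots = 8.03 m/s
Geostrophic balance rearranged: |∂P/∂n| = f ρ V_g
|∂P/∂n| = 1.34×10⁻⁴ × 0.814 × 8.03 = 8.77×10⁻⁴ Pa/m
Isobar spacing: Δn = ΔP/|∂P/∂n| = 800 Pa / 8.77×10⁻⁴ Pa/m = 912471 m ≈ 912 km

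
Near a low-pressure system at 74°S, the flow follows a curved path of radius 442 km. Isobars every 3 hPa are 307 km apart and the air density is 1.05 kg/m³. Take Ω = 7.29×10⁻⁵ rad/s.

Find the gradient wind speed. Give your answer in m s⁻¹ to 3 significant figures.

Coriolis parameter at 74°S:
f = 2Ω sin φ = 2 × 7.29×10⁻⁵ × sin 74° = 1.40×10⁻⁴ s⁻¹
Pressure gradient: |∂P/∂n| = 300 Pa / 307000 m = 9.77×10⁻⁴ Pa/m
Geostrophic speed: V_g = |∂P/∂n|/(fρ) = 9.77×10⁻⁴/(1.40×10⁻⁴ × 1.05) = 6.64 m/s
Around a low, centrifugal force acts outward with Coriolis, so pressure-gradient force balances both:
(1/ρ)|∂P/∂n| = fV + V²/R  →  V² + fR·V − fR·V_g = 0
With fR = 1.40×10⁻⁴ × 442×10³ m = 61.9 m/s:
V = [−fR + √((fR)² + 4 fR V_g)]/2 = [−61.9 + √(61.9² + 4×61.9×6.64)]/2 = 6.05 m/s
Subgeostrophic (V < V_g = 6.64 m/s), as expected around a low.

6.05 m s⁻¹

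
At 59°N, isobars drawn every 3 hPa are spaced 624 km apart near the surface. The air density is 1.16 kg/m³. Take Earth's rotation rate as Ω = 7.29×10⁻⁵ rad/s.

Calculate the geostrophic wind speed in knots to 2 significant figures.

6.4 knots

Coriolis parameter at 59°N:
f = 2Ω sin φ = 2 × 7.29×10⁻⁵ × sin 59° = 1.25×10⁻⁴ s⁻¹
Pressure gradient: |∂P/∂n| = 300 Pa / 624000 m = 4.81×10⁻⁴ Pa/m
Geostrophic balance (pressure-gradient force = Coriolis force):
V_g = (1/(fρ)) |∂P/∂n| = 4.81×10⁻⁴ / (1.25×10⁻⁴ × 1.16) = 3.32 m/s
Converting: 3.32 m/s × 1.944 = 6.4 knots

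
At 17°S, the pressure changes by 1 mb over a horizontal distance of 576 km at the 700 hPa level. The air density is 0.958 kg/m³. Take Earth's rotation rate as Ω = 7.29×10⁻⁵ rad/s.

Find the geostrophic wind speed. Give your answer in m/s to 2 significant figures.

Coriolis parameter at 17°S:
f = 2Ω sin φ = 2 × 7.29×10⁻⁵ × sin 17° = 4.26×10⁻⁵ s⁻¹
Pressure gradient: |∂P/∂n| = 100 Pa / 576000 m = 1.74×10⁻⁴ Pa/m
Geostrophic balance (pressure-gradient force = Coriolis force):
V_g = (1/(fρ)) |∂P/∂n| = 1.74×10⁻⁴ / (4.26×10⁻⁵ × 0.958) = 4.25 m/s

4.3 m/s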